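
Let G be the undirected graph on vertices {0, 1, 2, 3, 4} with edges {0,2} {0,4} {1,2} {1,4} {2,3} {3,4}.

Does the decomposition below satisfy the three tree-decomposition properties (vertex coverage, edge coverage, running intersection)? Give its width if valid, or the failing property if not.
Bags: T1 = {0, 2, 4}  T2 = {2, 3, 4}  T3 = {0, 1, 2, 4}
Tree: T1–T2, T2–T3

A tree decomposition must satisfy three properties: every vertex lies in some bag; for every edge, both endpoints lie together in some bag; and for every vertex, the bags containing it form a connected subtree. Here bags containing vertex 0 are not connected in the tree, so the decomposition is invalid.

No — bags containing vertex 0 are not connected in the tree.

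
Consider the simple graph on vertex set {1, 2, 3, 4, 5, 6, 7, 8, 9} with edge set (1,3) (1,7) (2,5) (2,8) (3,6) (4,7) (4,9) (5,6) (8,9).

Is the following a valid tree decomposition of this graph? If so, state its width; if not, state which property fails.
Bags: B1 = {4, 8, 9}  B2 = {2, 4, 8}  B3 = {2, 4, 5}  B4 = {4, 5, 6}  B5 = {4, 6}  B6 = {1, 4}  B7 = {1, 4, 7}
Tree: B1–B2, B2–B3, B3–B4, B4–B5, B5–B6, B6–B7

No — vertex 3 appears in no bag.

A tree decomposition must satisfy three properties: every vertex lies in some bag; for every edge, both endpoints lie together in some bag; and for every vertex, the bags containing it form a connected subtree. Here vertex 3 appears in no bag, so the decomposition is invalid.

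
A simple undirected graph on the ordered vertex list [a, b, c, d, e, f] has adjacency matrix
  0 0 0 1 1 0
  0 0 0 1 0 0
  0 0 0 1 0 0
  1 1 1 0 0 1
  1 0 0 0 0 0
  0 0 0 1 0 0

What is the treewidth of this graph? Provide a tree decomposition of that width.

The largest bag has 2 vertices, giving width 1; this decomposition certifies tw(G) ≤ 1. Since G has at least one edge (e.g. d–c), it is not an edgeless graph, so tw(G) ≥ 1. The upper and lower bounds meet at 1, so that is the treewidth.

Treewidth 1.
One optimal decomposition is:
Bags: B1 = {c, d}  B2 = {a, d}  B3 = {b, d}  B4 = {a, e}  B5 = {d, f}
Tree: B1–B2, B1–B3, B2–B4, B2–B5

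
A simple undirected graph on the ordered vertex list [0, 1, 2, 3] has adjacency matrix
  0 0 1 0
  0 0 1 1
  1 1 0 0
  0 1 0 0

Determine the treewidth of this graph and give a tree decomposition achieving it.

Each bag holds 2 vertices, so the decomposition has width 1, which upper-bounds the treewidth. Any graph with an edge has treewidth ≥ 1, and G has the edge 1–2. Hence tw(G) = 1 exactly.

Treewidth 1.
One such decomposition:
Bags: B1 = {1, 2}  B2 = {1, 3}  B3 = {0, 2}
Tree: B1–B2, B1–B3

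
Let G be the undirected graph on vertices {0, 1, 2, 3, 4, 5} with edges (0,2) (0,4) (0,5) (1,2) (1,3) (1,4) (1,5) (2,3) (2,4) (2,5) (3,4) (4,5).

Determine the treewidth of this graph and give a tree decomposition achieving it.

Treewidth 3.
One such decomposition:
Bags: B1 = {1, 2, 4, 5}  B2 = {0, 2, 4, 5}  B3 = {1, 2, 3, 4}
Tree: B1–B2, B1–B3

Every bag has size at most 4, so the width is 4 − 1 = 3 and tw(G) ≤ 3. On the other hand G contains the 4-clique {0, 2, 4, 5}. A clique must lie in a single bag of any decomposition, so no decomposition can have width below 3. Combining the bounds, tw(G) = 3.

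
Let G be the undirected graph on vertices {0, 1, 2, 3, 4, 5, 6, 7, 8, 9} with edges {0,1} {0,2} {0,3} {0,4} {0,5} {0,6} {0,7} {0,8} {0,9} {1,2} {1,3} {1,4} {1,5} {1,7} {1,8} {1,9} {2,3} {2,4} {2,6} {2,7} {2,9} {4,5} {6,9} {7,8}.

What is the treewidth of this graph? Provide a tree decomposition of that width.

Every bag has size at most 4, so the width is 4 − 1 = 3 and tw(G) ≤ 3. On the other hand G contains the 4-clique {0, 1, 7, 8}. A clique must lie in a single bag of any decomposition, so no decomposition can have width below 3. Combining the bounds, tw(G) = 3.

Treewidth 3.
Bags: B1 = {0, 1, 2, 4}  B2 = {0, 1, 2, 7}  B3 = {0, 1, 2, 3}  B4 = {0, 1, 2, 9}  B5 = {0, 1, 7, 8}  B6 = {0, 1, 4, 5}  B7 = {0, 2, 6, 9}
Tree: B1–B2, B2–B3, B3–B4, B2–B5, B1–B6, B4–B7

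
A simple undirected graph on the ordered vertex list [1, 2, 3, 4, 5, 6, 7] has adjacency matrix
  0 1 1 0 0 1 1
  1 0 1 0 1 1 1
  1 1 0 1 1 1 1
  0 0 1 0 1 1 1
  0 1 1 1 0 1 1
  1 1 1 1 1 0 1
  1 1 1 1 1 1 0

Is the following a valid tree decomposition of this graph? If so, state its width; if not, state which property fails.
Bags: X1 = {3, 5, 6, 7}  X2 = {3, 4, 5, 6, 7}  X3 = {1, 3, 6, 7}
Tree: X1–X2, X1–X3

No — vertex 2 appears in no bag.

A tree decomposition must satisfy three properties: every vertex lies in some bag; for every edge, both endpoints lie together in some bag; and for every vertex, the bags containing it form a connected subtree. Here vertex 2 appears in no bag, so the decomposition is invalid.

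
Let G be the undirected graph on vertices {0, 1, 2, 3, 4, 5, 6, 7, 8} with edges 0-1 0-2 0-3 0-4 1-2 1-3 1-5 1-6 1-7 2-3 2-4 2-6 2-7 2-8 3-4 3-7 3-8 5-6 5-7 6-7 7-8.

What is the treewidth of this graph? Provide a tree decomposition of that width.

Treewidth 3.
Bags: B1 = {2, 3, 7, 8}  B2 = {1, 2, 3, 7}  B3 = {0, 1, 2, 3}  B4 = {1, 2, 6, 7}  B5 = {0, 2, 3, 4}  B6 = {1, 5, 6, 7}
Tree: B1–B2, B2–B3, B2–B4, B3–B5, B4–B6

Each bag holds 4 vertices, so the decomposition has width 3, which upper-bounds the treewidth. Conversely, {0, 1, 2, 3} is a clique of size 4, and the vertices of any clique must share a bag in every tree decomposition; so some bag has ≥ 4 vertices and tw(G) ≥ 3. Combining the bounds, tw(G) = 3.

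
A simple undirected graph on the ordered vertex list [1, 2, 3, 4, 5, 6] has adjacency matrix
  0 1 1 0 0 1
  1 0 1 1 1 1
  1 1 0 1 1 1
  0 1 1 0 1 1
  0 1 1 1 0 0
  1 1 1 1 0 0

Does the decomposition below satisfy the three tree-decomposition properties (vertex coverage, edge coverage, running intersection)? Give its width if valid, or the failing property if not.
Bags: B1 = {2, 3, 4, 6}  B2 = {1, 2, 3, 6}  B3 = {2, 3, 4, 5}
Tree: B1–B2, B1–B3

Yes; width 3.

Vertex coverage: the bags together contain {1, 2, 3, 4, 5, 6}, the full vertex set. Edge coverage: each edge of G has both endpoints in at least one bag. Running intersection: for every vertex, the bags containing it form a connected subtree. All three properties hold, so this is a valid tree decomposition of width max|bag| − 1 = 3, and hence tw(G) ≤ 3.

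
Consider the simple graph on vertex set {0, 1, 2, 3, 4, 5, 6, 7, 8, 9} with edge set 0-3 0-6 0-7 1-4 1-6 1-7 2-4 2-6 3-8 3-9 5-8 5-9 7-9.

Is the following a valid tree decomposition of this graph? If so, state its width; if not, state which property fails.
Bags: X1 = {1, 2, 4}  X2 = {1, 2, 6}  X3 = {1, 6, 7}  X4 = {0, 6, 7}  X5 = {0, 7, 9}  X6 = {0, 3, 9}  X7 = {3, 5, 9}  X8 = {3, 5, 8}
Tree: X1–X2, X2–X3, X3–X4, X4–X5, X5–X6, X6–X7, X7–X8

Yes; width 2.

Every vertex of G appears in some bag (union = {0, 1, 2, 3, 4, 5, 6, 7, 8, 9}); every edge is covered by a bag; and for each vertex v the set of bags containing v is connected in the bag tree. The decomposition is therefore valid. The largest bag has 3 vertices, so the width is 2.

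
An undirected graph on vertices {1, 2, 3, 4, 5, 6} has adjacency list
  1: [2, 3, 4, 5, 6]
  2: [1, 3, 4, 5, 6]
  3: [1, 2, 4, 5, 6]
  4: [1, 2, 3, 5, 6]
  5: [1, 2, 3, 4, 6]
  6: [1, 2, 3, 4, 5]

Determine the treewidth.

A width-5 tree decomposition is:
Bags: B1 = {1, 2, 3, 4, 5, 6}
Tree: (single bag)
With just one bag of size 6, the width is 6 − 1 = 5, so tw(G) ≤ 5. On the other hand G contains the 6-clique {1, 2, 3, 4, 5, 6}. A clique must lie in a single bag of any decomposition, so no decomposition can have width below 5. Combining the bounds, tw(G) = 5.

5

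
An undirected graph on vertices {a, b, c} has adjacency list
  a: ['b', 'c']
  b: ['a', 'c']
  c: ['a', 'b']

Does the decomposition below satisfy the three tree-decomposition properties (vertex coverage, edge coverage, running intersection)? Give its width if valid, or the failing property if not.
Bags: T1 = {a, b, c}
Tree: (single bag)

Yes; width 2.

Vertex coverage: the bags together contain {a, b, c}, the full vertex set. Edge coverage: each edge of G has both endpoints in at least one bag. Running intersection: for every vertex, the bags containing it form a connected subtree. All three properties hold, so this is a valid tree decomposition of width max|bag| − 1 = 2, and hence tw(G) ≤ 2.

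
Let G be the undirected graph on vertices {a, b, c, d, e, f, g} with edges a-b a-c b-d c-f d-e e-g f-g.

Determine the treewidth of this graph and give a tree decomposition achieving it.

Treewidth 2.
Bags: B1 = {a, c, f}  B2 = {a, b, f}  B3 = {b, d, f}  B4 = {d, e, f}  B5 = {e, f, g}
Tree: B1–B2, B2–B3, B3–B4, B4–B5

Every bag has size at most 3, so the width is 3 − 1 = 2 and tw(G) ≤ 2. Since f–c–a–b–d–e–g–f is a cycle in G, G is not acyclic. Forests are exactly the graphs of treewidth ≤ 1, so tw(G) ≥ 2. Hence tw(G) = 2 exactly.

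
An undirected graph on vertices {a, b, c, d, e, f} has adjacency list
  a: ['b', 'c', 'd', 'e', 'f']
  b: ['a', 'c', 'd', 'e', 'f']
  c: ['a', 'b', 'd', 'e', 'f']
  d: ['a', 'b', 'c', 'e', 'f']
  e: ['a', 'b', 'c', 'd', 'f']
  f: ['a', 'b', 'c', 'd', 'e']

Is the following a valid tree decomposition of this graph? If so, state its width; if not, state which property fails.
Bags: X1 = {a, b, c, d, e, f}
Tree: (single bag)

Yes; width 5.

Every vertex of G appears in some bag (union = {a, b, c, d, e, f}); every edge is covered by a bag; and for each vertex v the set of bags containing v is connected in the bag tree. The decomposition is therefore valid. The largest bag has 6 vertices, so the width is 5.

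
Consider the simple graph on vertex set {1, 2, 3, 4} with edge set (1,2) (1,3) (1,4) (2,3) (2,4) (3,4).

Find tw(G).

A width-3 tree decomposition is:
Bags: B1 = {1, 2, 3, 4}
Tree: (single bag)
A single bag containing all 4 vertices is trivially a valid decomposition of width 3. Conversely, {1, 2, 3, 4} is a clique of size 4, and the vertices of any clique must share a bag in every tree decomposition; so some bag has ≥ 4 vertices and tw(G) ≥ 3. The upper and lower bounds meet at 3, so that is the treewidth.

3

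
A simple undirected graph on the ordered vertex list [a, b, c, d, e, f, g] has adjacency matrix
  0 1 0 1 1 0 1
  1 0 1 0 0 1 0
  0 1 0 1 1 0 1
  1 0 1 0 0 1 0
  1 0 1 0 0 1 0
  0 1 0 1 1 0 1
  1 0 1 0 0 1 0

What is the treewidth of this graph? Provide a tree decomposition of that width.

Treewidth 3.
Bags: B1 = {a, c, d, f}  B2 = {a, b, c, f}  B3 = {a, c, e, f}  B4 = {a, c, f, g}
Tree: B1–B2, B2–B3, B3–B4

Every bag has size at most 4, so the width is 4 − 1 = 3 and tw(G) ≤ 3. For the lower bound: the 4 vertex sets {d,f}, {b,c}, {a}, {e} are disjoint, each induces a connected subgraph, and every pair is joined by at least one edge of G. Contracting each set to a single vertex therefore yields K_{4} as a minor, and since treewidth is minor-monotone, tw(G) ≥ tw(K_{4}) = 3. Combining the bounds, tw(G) = 3.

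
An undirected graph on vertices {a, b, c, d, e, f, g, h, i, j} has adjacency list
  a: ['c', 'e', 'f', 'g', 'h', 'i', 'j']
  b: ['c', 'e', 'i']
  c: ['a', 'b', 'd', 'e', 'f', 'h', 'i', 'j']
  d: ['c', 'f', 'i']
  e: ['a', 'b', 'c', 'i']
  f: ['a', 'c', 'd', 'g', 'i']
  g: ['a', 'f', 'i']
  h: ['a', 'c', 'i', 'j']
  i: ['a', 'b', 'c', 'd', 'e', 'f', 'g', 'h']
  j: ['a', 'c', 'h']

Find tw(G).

3

A width-3 tree decomposition is:
Bags: B1 = {a, c, h, i}  B2 = {a, c, f, i}  B3 = {a, c, h, j}  B4 = {a, c, e, i}  B5 = {b, c, e, i}  B6 = {a, f, g, i}  B7 = {c, d, f, i}
Tree: B1–B2, B1–B3, B2–B4, B4–B5, B2–B6, B2–B7
The largest bag has 4 vertices, giving width 3; this decomposition certifies tw(G) ≤ 3. On the other hand G contains the 4-clique {a, c, h, j}. A clique must lie in a single bag of any decomposition, so no decomposition can have width below 3. Hence tw(G) = 3 exactly.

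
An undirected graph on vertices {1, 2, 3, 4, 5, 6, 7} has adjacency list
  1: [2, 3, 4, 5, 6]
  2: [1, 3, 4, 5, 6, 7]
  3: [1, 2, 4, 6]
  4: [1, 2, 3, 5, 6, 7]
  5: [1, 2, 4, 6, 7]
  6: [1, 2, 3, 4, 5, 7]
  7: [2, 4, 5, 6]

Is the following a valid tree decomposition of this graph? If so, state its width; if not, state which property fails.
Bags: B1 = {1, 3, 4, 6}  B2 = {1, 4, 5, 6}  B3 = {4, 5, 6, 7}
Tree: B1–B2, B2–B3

A tree decomposition must satisfy three properties: every vertex lies in some bag; for every edge, both endpoints lie together in some bag; and for every vertex, the bags containing it form a connected subtree. Here vertex 2 appears in no bag, so the decomposition is invalid.

No — vertex 2 appears in no bag.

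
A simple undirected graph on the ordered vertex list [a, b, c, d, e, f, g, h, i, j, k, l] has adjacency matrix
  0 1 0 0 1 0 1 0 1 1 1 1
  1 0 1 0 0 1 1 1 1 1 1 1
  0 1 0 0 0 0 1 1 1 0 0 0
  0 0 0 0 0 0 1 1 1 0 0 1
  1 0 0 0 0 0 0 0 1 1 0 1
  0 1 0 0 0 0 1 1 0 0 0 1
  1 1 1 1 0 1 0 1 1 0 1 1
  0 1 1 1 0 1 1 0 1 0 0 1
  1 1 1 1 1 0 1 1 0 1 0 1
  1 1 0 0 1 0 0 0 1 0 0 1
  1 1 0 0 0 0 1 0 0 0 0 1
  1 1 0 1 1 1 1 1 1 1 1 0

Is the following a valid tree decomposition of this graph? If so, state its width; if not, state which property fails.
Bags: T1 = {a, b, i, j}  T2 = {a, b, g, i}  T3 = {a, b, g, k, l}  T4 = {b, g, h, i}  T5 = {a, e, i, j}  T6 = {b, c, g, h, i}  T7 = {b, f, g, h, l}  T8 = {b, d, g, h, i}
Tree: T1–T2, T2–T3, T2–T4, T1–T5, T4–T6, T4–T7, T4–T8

A tree decomposition must satisfy three properties: every vertex lies in some bag; for every edge, both endpoints lie together in some bag; and for every vertex, the bags containing it form a connected subtree. Here edge (j,l) lies in no bag, so the decomposition is invalid.

No — edge (j,l) lies in no bag.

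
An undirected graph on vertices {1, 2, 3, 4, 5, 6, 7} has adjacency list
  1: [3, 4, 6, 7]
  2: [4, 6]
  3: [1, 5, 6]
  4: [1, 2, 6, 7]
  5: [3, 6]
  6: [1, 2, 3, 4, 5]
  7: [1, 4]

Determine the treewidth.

2

A width-2 tree decomposition is:
Bags: B1 = {1, 4, 6}  B2 = {1, 3, 6}  B3 = {3, 5, 6}  B4 = {1, 4, 7}  B5 = {2, 4, 6}
Tree: B1–B2, B2–B3, B1–B4, B1–B5
Every bag has size at most 3, so the width is 3 − 1 = 2 and tw(G) ≤ 2. Conversely, {1, 3, 6} is a clique of size 3, and the vertices of any clique must share a bag in every tree decomposition; so some bag has ≥ 3 vertices and tw(G) ≥ 2. Hence tw(G) = 2 exactly.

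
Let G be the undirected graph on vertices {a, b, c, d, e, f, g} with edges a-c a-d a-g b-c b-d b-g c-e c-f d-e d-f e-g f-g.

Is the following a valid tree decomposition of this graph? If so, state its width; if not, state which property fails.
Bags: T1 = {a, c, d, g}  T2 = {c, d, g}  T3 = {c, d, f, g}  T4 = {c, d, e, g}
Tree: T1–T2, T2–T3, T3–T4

No — vertex b appears in no bag.

A tree decomposition must satisfy three properties: every vertex lies in some bag; for every edge, both endpoints lie together in some bag; and for every vertex, the bags containing it form a connected subtree. Here vertex b appears in no bag, so the decomposition is invalid.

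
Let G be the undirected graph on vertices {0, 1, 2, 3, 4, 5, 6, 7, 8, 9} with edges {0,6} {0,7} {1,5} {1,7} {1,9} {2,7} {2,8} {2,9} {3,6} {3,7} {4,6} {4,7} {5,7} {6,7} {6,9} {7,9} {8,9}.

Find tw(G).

A width-2 tree decomposition is:
Bags: B1 = {6, 7, 9}  B2 = {1, 7, 9}  B3 = {1, 5, 7}  B4 = {2, 7, 9}  B5 = {3, 6, 7}  B6 = {0, 6, 7}  B7 = {4, 6, 7}  B8 = {2, 8, 9}
Tree: B1–B2, B2–B3, B2–B4, B1–B5, B5–B6, B5–B7, B4–B8
The largest bag has 3 vertices, giving width 2; this decomposition certifies tw(G) ≤ 2. Conversely, {2, 8, 9} is a clique of size 3, and the vertices of any clique must share a bag in every tree decomposition; so some bag has ≥ 3 vertices and tw(G) ≥ 2. Combining the bounds, tw(G) = 2.

2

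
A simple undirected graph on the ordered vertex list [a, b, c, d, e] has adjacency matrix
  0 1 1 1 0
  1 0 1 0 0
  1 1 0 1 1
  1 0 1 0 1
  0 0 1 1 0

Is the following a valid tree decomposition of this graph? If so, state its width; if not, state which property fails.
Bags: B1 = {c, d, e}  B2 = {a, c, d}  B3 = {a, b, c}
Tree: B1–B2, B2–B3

Yes; width 2.

Every vertex of G appears in some bag (union = {a, b, c, d, e}); every edge is covered by a bag; and for each vertex v the set of bags containing v is connected in the bag tree. The decomposition is therefore valid. The largest bag has 3 vertices, so the width is 2.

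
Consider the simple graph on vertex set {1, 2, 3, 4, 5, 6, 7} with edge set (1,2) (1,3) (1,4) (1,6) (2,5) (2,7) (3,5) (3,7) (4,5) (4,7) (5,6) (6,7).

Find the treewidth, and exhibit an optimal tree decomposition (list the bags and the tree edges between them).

Every bag has size at most 4, so the width is 4 − 1 = 3 and tw(G) ≤ 3. For the lower bound: the 4 vertex sets {2,5}, {4,7}, {1}, {3} are disjoint, each induces a connected subgraph, and every pair is joined by at least one edge of G. Contracting each set to a single vertex therefore yields K_{4} as a minor, and since treewidth is minor-monotone, tw(G) ≥ tw(K_{4}) = 3. Combining the bounds, tw(G) = 3.

Treewidth 3.
One optimal decomposition is:
Bags: B1 = {1, 2, 5, 7}  B2 = {1, 4, 5, 7}  B3 = {1, 3, 5, 7}  B4 = {1, 5, 6, 7}
Tree: B1–B2, B2–B3, B3–B4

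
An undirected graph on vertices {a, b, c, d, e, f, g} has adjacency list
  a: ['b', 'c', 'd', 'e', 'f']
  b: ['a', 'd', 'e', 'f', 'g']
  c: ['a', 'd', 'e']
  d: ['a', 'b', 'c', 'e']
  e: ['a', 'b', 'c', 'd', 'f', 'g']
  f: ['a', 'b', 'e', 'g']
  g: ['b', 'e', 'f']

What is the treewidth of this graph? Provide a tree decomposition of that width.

The largest bag has 4 vertices, giving width 3; this decomposition certifies tw(G) ≤ 3. For the lower bound, the 4 vertices {a, c, d, e} are pairwise adjacent, and any tree decomposition puts a clique entirely inside one bag — forcing width ≥ 3. The upper and lower bounds meet at 3, so that is the treewidth.

Treewidth 3.
One such decomposition:
Bags: B1 = {a, b, e, f}  B2 = {b, e, f, g}  B3 = {a, b, d, e}  B4 = {a, c, d, e}
Tree: B1–B2, B1–B3, B3–B4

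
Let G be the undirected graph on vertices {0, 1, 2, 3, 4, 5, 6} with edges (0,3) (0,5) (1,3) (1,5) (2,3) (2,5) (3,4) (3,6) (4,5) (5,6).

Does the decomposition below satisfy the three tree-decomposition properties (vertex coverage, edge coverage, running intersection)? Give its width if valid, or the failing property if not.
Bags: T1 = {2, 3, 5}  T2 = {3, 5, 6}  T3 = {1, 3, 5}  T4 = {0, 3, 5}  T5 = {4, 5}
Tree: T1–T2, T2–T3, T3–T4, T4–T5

No — edge (3,4) lies in no bag.

A tree decomposition must satisfy three properties: every vertex lies in some bag; for every edge, both endpoints lie together in some bag; and for every vertex, the bags containing it form a connected subtree. Here edge (3,4) lies in no bag, so the decomposition is invalid.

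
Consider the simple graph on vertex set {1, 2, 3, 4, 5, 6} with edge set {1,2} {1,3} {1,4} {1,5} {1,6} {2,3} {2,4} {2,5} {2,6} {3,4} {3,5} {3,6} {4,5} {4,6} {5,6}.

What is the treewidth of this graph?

A width-5 tree decomposition is:
Bags: B1 = {1, 2, 3, 4, 5, 6}
Tree: (single bag)
With just one bag of size 6, the width is 6 − 1 = 5, so tw(G) ≤ 5. On the other hand G contains the 6-clique {1, 2, 3, 4, 5, 6}. A clique must lie in a single bag of any decomposition, so no decomposition can have width below 5. Combining the bounds, tw(G) = 5.

5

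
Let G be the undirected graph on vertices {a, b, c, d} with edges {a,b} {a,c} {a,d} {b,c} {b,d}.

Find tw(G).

A width-2 tree decomposition is:
Bags: B1 = {a, b, d}  B2 = {a, b, c}
Tree: B1–B2
The largest bag has 3 vertices, giving width 2; this decomposition certifies tw(G) ≤ 2. For the lower bound, the 3 vertices {a, b, d} are pairwise adjacent, and any tree decomposition puts a clique entirely inside one bag — forcing width ≥ 2. Hence tw(G) = 2 exactly.

2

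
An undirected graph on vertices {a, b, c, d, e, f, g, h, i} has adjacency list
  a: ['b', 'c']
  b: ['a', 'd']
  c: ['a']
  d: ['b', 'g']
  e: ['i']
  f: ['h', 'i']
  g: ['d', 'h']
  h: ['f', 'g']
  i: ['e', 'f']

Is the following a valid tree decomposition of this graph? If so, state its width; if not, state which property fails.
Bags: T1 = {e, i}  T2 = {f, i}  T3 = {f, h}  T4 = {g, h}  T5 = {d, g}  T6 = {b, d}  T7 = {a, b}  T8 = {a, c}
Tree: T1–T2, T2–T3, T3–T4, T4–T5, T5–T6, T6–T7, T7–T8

Yes; width 1.

Every vertex of G appears in some bag (union = {a, b, c, d, e, f, g, h, i}); every edge is covered by a bag; and for each vertex v the set of bags containing v is connected in the bag tree. The decomposition is therefore valid. The largest bag has 2 vertices, so the width is 1.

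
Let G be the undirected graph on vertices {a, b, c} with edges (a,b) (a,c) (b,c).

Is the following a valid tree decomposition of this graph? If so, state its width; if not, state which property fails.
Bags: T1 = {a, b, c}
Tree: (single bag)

Yes; width 2.

Every vertex of G appears in some bag (union = {a, b, c}); every edge is covered by a bag; and for each vertex v the set of bags containing v is connected in the bag tree. The decomposition is therefore valid. The largest bag has 3 vertices, so the width is 2.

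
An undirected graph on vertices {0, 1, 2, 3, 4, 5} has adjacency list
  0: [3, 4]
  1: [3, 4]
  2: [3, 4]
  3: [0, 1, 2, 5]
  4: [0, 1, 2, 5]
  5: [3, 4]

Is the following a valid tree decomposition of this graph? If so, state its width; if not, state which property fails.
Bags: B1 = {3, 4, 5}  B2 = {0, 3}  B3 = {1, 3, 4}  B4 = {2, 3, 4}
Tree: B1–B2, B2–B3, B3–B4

No — edge (4,0) lies in no bag.

A tree decomposition must satisfy three properties: every vertex lies in some bag; for every edge, both endpoints lie together in some bag; and for every vertex, the bags containing it form a connected subtree. Here edge (4,0) lies in no bag, so the decomposition is invalid.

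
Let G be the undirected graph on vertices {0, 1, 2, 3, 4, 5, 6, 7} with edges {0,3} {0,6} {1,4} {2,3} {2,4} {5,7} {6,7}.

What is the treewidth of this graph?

A width-1 tree decomposition is:
Bags: B1 = {1, 4}  B2 = {2, 4}  B3 = {2, 3}  B4 = {0, 3}  B5 = {0, 6}  B6 = {6, 7}  B7 = {5, 7}
Tree: B1–B2, B2–B3, B3–B4, B4–B5, B5–B6, B6–B7
Every bag has size at most 2, so the width is 2 − 1 = 1 and tw(G) ≤ 1. Any graph with an edge has treewidth ≥ 1, and G has the edge 1–4. Hence tw(G) = 1 exactly.

1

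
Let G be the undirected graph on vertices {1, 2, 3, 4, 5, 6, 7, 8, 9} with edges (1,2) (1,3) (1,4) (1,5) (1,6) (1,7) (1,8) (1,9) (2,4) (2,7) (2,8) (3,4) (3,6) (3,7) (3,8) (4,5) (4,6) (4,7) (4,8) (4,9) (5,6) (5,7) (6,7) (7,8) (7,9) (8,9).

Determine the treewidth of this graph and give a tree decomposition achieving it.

Treewidth 4.
One optimal decomposition is:
Bags: B1 = {1, 4, 7, 8, 9}  B2 = {1, 3, 4, 7, 8}  B3 = {1, 3, 4, 6, 7}  B4 = {1, 4, 5, 6, 7}  B5 = {1, 2, 4, 7, 8}
Tree: B1–B2, B2–B3, B3–B4, B2–B5

The largest bag has 5 vertices, giving width 4; this decomposition certifies tw(G) ≤ 4. Conversely, {1, 4, 7, 8, 9} is a clique of size 5, and the vertices of any clique must share a bag in every tree decomposition; so some bag has ≥ 5 vertices and tw(G) ≥ 4. Hence tw(G) = 4 exactly.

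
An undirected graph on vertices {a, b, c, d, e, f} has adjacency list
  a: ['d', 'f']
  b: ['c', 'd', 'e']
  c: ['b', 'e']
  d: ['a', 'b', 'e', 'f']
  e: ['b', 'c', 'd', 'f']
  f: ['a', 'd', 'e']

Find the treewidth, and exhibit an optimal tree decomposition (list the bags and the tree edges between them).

Treewidth 2.
Bags: B1 = {b, c, e}  B2 = {b, d, e}  B3 = {d, e, f}  B4 = {a, d, f}
Tree: B1–B2, B2–B3, B3–B4

Each bag holds 3 vertices, so the decomposition has width 2, which upper-bounds the treewidth. For the lower bound, the 3 vertices {d, e, f} are pairwise adjacent, and any tree decomposition puts a clique entirely inside one bag — forcing width ≥ 2. Combining the bounds, tw(G) = 2.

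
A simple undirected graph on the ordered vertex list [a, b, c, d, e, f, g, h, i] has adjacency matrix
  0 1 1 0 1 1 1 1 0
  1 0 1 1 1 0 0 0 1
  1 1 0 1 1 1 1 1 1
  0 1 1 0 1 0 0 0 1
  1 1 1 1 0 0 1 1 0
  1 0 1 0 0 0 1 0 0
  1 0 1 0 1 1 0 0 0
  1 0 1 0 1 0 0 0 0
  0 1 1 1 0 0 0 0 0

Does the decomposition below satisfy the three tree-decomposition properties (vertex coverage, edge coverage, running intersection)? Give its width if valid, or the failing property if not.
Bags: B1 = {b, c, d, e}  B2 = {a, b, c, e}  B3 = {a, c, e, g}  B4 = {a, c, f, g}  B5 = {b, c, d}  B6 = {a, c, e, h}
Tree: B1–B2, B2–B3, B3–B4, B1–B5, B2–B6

A tree decomposition must satisfy three properties: every vertex lies in some bag; for every edge, both endpoints lie together in some bag; and for every vertex, the bags containing it form a connected subtree. Here vertex i appears in no bag, so the decomposition is invalid.

No — vertex i appears in no bag.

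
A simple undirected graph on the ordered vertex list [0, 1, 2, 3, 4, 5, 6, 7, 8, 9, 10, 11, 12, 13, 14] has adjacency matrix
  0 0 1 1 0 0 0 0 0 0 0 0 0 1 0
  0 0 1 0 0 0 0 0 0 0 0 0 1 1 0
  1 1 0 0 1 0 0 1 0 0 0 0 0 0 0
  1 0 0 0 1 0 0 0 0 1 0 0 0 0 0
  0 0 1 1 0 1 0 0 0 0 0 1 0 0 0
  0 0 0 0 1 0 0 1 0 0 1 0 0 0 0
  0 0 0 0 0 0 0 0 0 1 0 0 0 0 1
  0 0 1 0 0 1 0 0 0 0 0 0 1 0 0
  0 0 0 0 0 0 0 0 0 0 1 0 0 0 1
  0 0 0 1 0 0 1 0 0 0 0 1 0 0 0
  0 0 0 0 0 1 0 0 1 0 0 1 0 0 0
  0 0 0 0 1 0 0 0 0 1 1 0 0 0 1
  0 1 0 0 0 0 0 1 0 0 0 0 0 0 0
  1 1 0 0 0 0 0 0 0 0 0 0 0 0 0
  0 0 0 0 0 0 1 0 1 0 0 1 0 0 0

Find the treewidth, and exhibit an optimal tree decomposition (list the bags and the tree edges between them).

Treewidth 3.
One optimal decomposition is:
Bags: B1 = {6, 8, 9, 14}  B2 = {8, 9, 11, 14}  B3 = {8, 9, 10, 11}  B4 = {3, 9, 10, 11}  B5 = {3, 4, 10, 11}  B6 = {3, 4, 5, 10}  B7 = {0, 3, 4, 5}  B8 = {0, 2, 4, 5}  B9 = {0, 2, 5, 7}  B10 = {0, 2, 7, 13}  B11 = {1, 2, 7, 13}  B12 = {1, 7, 12, 13}
Tree: B1–B2, B2–B3, B3–B4, B4–B5, B5–B6, B6–B7, B7–B8, B8–B9, B9–B10, B10–B11, B11–B12

The largest bag has 4 vertices, giving width 3; this decomposition certifies tw(G) ≤ 3. For the lower bound: the 4 vertex sets {6,8,14}, {9}, {11}, {3,4,5,10} are disjoint, each induces a connected subgraph, and every pair is joined by at least one edge of G. Contracting each set to a single vertex therefore yields K_{4} as a minor, and since treewidth is minor-monotone, tw(G) ≥ tw(K_{4}) = 3. Therefore the treewidth is 3.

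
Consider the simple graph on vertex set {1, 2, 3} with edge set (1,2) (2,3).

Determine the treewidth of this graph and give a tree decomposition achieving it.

The largest bag has 2 vertices, giving width 1; this decomposition certifies tw(G) ≤ 1. Any graph with an edge has treewidth ≥ 1, and G has the edge 1–2. Hence tw(G) = 1 exactly.

Treewidth 1.
One optimal decomposition is:
Bags: B1 = {1, 2}  B2 = {2, 3}
Tree: B1–B2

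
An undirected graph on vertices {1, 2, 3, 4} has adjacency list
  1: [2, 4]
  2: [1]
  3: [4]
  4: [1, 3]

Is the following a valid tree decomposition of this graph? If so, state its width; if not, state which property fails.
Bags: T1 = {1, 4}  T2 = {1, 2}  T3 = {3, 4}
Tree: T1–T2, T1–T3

Vertex coverage: the bags together contain {1, 2, 3, 4}, the full vertex set. Edge coverage: each edge of G has both endpoints in at least one bag. Running intersection: for every vertex, the bags containing it form a connected subtree. All three properties hold, so this is a valid tree decomposition of width max|bag| − 1 = 1, and hence tw(G) ≤ 1.

Yes; width 1.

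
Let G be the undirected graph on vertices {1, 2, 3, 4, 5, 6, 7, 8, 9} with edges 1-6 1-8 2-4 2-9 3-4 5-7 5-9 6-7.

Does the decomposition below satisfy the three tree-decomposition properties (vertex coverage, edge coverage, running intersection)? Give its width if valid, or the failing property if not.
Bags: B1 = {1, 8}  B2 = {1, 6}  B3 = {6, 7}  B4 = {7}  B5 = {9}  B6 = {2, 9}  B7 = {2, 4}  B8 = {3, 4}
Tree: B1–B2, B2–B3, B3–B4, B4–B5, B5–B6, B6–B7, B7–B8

A tree decomposition must satisfy three properties: every vertex lies in some bag; for every edge, both endpoints lie together in some bag; and for every vertex, the bags containing it form a connected subtree. Here vertex 5 appears in no bag, so the decomposition is invalid.

No — vertex 5 appears in no bag.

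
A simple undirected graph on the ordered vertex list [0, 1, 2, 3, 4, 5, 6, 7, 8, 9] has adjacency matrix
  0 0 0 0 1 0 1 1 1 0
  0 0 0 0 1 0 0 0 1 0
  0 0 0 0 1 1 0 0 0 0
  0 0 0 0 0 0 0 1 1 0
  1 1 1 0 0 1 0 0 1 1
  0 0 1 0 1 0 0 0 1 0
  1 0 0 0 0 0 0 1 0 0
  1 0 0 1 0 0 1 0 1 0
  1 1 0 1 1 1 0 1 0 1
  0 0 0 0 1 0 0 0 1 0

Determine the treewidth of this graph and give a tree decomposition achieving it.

The largest bag has 3 vertices, giving width 2; this decomposition certifies tw(G) ≤ 2. On the other hand G contains the 3-clique {3, 7, 8}. A clique must lie in a single bag of any decomposition, so no decomposition can have width below 2. The upper and lower bounds meet at 2, so that is the treewidth.

Treewidth 2.
Bags: B1 = {0, 4, 8}  B2 = {4, 5, 8}  B3 = {1, 4, 8}  B4 = {0, 7, 8}  B5 = {2, 4, 5}  B6 = {3, 7, 8}  B7 = {0, 6, 7}  B8 = {4, 8, 9}
Tree: B1–B2, B2–B3, B1–B4, B2–B5, B4–B6, B4–B7, B1–B8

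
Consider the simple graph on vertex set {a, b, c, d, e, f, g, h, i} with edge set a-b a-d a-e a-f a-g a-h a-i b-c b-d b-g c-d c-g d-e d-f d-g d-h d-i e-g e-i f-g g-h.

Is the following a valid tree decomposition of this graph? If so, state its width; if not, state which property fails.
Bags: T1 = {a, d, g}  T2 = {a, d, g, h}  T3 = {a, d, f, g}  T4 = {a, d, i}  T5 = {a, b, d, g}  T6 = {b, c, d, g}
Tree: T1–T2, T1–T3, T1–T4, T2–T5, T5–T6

No — vertex e appears in no bag.

A tree decomposition must satisfy three properties: every vertex lies in some bag; for every edge, both endpoints lie together in some bag; and for every vertex, the bags containing it form a connected subtree. Here vertex e appears in no bag, so the decomposition is invalid.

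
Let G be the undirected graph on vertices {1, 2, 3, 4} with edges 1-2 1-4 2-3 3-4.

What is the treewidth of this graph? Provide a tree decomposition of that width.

The largest bag has 3 vertices, giving width 2; this decomposition certifies tw(G) ≤ 2. For the lower bound, G contains the cycle 2–1–4–3–2, so G is not a forest; only forests have treewidth ≤ 1, hence tw(G) ≥ 2. Hence tw(G) = 2 exactly.

Treewidth 2.
One optimal decomposition is:
Bags: B1 = {1, 2, 4}  B2 = {2, 3, 4}
Tree: B1–B2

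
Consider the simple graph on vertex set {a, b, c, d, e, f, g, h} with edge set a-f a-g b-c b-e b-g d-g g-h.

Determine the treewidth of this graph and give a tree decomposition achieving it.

Treewidth 1.
Bags: B1 = {g, h}  B2 = {b, g}  B3 = {b, c}  B4 = {a, g}  B5 = {d, g}  B6 = {b, e}  B7 = {a, f}
Tree: B1–B2, B2–B3, B1–B4, B4–B5, B3–B6, B4–B7

Every bag has size at most 2, so the width is 2 − 1 = 1 and tw(G) ≤ 1. Since G has at least one edge (e.g. g–h), it is not an edgeless graph, so tw(G) ≥ 1. Combining the bounds, tw(G) = 1.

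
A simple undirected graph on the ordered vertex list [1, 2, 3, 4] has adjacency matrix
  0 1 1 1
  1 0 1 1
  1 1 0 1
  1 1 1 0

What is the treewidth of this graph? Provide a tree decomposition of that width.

Treewidth 3.
One optimal decomposition is:
Bags: B1 = {1, 2, 3, 4}
Tree: (single bag)

With just one bag of size 4, the width is 4 − 1 = 3, so tw(G) ≤ 3. On the other hand G contains the 4-clique {1, 2, 3, 4}. A clique must lie in a single bag of any decomposition, so no decomposition can have width below 3. Hence tw(G) = 3 exactly.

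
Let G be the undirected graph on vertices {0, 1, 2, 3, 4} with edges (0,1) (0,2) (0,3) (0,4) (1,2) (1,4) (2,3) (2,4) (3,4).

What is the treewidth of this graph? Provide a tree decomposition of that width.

Treewidth 3.
Bags: B1 = {0, 2, 3, 4}  B2 = {0, 1, 2, 4}
Tree: B1–B2

The largest bag has 4 vertices, giving width 3; this decomposition certifies tw(G) ≤ 3. On the other hand G contains the 4-clique {0, 1, 2, 4}. A clique must lie in a single bag of any decomposition, so no decomposition can have width below 3. Hence tw(G) = 3 exactly.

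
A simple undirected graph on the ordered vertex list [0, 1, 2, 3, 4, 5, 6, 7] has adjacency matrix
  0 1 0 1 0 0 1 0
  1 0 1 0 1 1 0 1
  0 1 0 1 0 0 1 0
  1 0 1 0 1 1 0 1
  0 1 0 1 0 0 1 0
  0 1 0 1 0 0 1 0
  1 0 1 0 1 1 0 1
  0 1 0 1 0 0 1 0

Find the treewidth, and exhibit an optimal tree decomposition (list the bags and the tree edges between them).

Every bag has size at most 4, so the width is 4 − 1 = 3 and tw(G) ≤ 3. For the lower bound: the 4 vertex sets {2,3}, {6,7}, {1}, {4} are disjoint, each induces a connected subgraph, and every pair is joined by at least one edge of G. Contracting each set to a single vertex therefore yields K_{4} as a minor, and since treewidth is minor-monotone, tw(G) ≥ tw(K_{4}) = 3. Hence tw(G) = 3 exactly.

Treewidth 3.
One optimal decomposition is:
Bags: B1 = {1, 2, 3, 6}  B2 = {1, 3, 6, 7}  B3 = {1, 3, 4, 6}  B4 = {0, 1, 3, 6}  B5 = {1, 3, 5, 6}
Tree: B1–B2, B2–B3, B3–B4, B4–B5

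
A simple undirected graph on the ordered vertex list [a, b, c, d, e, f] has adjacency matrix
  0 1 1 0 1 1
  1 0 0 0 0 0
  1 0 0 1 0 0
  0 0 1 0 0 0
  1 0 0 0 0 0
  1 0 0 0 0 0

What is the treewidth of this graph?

1

A width-1 tree decomposition is:
Bags: B1 = {a, f}  B2 = {a, c}  B3 = {c, d}  B4 = {a, e}  B5 = {a, b}
Tree: B1–B2, B2–B3, B1–B4, B4–B5
The largest bag has 2 vertices, giving width 1; this decomposition certifies tw(G) ≤ 1. Any graph with an edge has treewidth ≥ 1, and G has the edge a–f. Combining the bounds, tw(G) = 1.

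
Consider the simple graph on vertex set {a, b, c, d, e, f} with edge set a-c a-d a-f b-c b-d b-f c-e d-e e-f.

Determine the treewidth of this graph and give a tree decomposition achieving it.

Every bag has size at most 4, so the width is 4 − 1 = 3 and tw(G) ≤ 3. For the lower bound: the 4 vertex sets {b,d}, {c,e}, {f}, {a} are disjoint, each induces a connected subgraph, and every pair is joined by at least one edge of G. Contracting each set to a single vertex therefore yields K_{4} as a minor, and since treewidth is minor-monotone, tw(G) ≥ tw(K_{4}) = 3. Hence tw(G) = 3 exactly.

Treewidth 3.
One optimal decomposition is:
Bags: B1 = {b, c, d, f}  B2 = {c, d, e, f}  B3 = {a, c, d, f}
Tree: B1–B2, B2–B3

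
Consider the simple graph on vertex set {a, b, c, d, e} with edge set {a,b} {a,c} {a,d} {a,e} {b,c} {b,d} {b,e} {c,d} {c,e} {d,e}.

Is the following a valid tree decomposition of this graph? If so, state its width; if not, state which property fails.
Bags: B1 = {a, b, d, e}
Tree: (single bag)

No — vertex c appears in no bag.

A tree decomposition must satisfy three properties: every vertex lies in some bag; for every edge, both endpoints lie together in some bag; and for every vertex, the bags containing it form a connected subtree. Here vertex c appears in no bag, so the decomposition is invalid.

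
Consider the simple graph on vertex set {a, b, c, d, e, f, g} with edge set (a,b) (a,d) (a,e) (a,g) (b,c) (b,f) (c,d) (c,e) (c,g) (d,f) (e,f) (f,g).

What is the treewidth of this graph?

A width-3 tree decomposition is:
Bags: B1 = {a, c, d, f}  B2 = {a, c, e, f}  B3 = {a, c, f, g}  B4 = {a, b, c, f}
Tree: B1–B2, B2–B3, B3–B4
Each bag holds 4 vertices, so the decomposition has width 3, which upper-bounds the treewidth. For the lower bound: the 4 vertex sets {d,f}, {c,e}, {a}, {g} are disjoint, each induces a connected subgraph, and every pair is joined by at least one edge of G. Contracting each set to a single vertex therefore yields K_{4} as a minor, and since treewidth is minor-monotone, tw(G) ≥ tw(K_{4}) = 3. Combining the bounds, tw(G) = 3.

3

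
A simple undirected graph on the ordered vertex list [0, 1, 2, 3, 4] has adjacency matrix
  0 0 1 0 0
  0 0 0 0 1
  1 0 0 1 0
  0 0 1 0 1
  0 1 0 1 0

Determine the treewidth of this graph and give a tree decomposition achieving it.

Treewidth 1.
Bags: B1 = {2, 3}  B2 = {3, 4}  B3 = {1, 4}  B4 = {0, 2}
Tree: B1–B2, B2–B3, B1–B4

The largest bag has 2 vertices, giving width 1; this decomposition certifies tw(G) ≤ 1. G has an edge, so its treewidth is at least 1. The upper and lower bounds meet at 1, so that is the treewidth.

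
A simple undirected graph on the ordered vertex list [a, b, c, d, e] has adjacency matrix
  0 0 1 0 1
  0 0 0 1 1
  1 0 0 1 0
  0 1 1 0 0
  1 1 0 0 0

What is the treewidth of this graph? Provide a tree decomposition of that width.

Each bag holds 3 vertices, so the decomposition has width 2, which upper-bounds the treewidth. For the lower bound, G contains the cycle d–b–e–a–c–d, so G is not a forest; only forests have treewidth ≤ 1, hence tw(G) ≥ 2. The upper and lower bounds meet at 2, so that is the treewidth.

Treewidth 2.
One optimal decomposition is:
Bags: B1 = {b, d, e}  B2 = {a, d, e}  B3 = {a, c, d}
Tree: B1–B2, B2–B3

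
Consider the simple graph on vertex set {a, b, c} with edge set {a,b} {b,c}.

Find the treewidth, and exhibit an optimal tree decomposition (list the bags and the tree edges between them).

The largest bag has 2 vertices, giving width 1; this decomposition certifies tw(G) ≤ 1. Any graph with an edge has treewidth ≥ 1, and G has the edge c–b. Combining the bounds, tw(G) = 1.

Treewidth 1.
One optimal decomposition is:
Bags: B1 = {b, c}  B2 = {a, b}
Tree: B1–B2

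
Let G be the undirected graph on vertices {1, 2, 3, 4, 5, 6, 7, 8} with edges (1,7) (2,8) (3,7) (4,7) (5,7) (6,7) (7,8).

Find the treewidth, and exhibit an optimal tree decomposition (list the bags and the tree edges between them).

Treewidth 1.
One such decomposition:
Bags: B1 = {7, 8}  B2 = {3, 7}  B3 = {5, 7}  B4 = {6, 7}  B5 = {1, 7}  B6 = {4, 7}  B7 = {2, 8}
Tree: B1–B2, B1–B3, B1–B4, B2–B5, B5–B6, B1–B7

Each bag holds 2 vertices, so the decomposition has width 1, which upper-bounds the treewidth. Any graph with an edge has treewidth ≥ 1, and G has the edge 8–7. Combining the bounds, tw(G) = 1.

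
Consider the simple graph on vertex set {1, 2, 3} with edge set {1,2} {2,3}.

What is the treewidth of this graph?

1

A width-1 tree decomposition is:
Bags: B1 = {1, 2}  B2 = {2, 3}
Tree: B1–B2
The largest bag has 2 vertices, giving width 1; this decomposition certifies tw(G) ≤ 1. Since G has at least one edge (e.g. 2–1), it is not an edgeless graph, so tw(G) ≥ 1. Hence tw(G) = 1 exactly.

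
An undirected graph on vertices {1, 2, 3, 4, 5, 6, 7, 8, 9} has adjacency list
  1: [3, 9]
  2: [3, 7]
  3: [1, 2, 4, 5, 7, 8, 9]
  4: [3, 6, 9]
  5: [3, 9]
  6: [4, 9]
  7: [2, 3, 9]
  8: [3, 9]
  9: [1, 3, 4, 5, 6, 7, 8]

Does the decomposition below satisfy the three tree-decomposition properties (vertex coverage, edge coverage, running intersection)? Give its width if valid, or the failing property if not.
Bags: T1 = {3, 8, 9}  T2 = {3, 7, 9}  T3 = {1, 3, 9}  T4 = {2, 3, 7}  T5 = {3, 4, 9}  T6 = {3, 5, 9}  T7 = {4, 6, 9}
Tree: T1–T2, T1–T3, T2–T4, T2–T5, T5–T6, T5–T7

Yes; width 2.

Checking the three conditions: (i) the bags cover all of {1, 2, 3, 4, 5, 6, 7, 8, 9}; (ii) for each edge, some bag contains both endpoints; (iii) the bags containing any fixed vertex form a subtree. All hold, so the decomposition is valid with width 3 − 1 = 2.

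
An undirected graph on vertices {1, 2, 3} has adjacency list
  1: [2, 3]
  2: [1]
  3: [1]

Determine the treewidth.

A width-1 tree decomposition is:
Bags: B1 = {1, 2}  B2 = {1, 3}
Tree: B1–B2
Each bag holds 2 vertices, so the decomposition has width 1, which upper-bounds the treewidth. Since G has at least one edge (e.g. 1–2), it is not an edgeless graph, so tw(G) ≥ 1. The upper and lower bounds meet at 1, so that is the treewidth.

1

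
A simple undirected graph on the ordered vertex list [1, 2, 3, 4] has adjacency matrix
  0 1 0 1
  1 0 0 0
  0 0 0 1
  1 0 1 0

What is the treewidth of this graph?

1

A width-1 tree decomposition is:
Bags: B1 = {3, 4}  B2 = {1, 4}  B3 = {1, 2}
Tree: B1–B2, B2–B3
Each bag holds 2 vertices, so the decomposition has width 1, which upper-bounds the treewidth. Any graph with an edge has treewidth ≥ 1, and G has the edge 3–4. Therefore the treewidth is 1.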